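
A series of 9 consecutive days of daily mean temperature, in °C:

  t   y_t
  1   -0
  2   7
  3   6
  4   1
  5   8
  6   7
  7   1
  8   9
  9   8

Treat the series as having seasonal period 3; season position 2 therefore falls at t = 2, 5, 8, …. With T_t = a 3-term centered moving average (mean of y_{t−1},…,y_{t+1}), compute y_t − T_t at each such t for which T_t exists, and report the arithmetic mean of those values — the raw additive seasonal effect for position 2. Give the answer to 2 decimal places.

2.78

Season position 2 occurs at t = 2, 5, 8 (where T_t is defined).
t=2: T_2 = 4.3333; y_2 − T_2 = 7 − 4.3333 = 2.6667
t=5: T_5 = 5.3333; y_5 − T_5 = 8 − 5.3333 = 2.6667
t=8: T_8 = 6.0000; y_8 − T_8 = 9 − 6.0000 = 3.0000
Mean deviation: (2.6667 + 2.6667 + 3.0000) / 3 = 2.78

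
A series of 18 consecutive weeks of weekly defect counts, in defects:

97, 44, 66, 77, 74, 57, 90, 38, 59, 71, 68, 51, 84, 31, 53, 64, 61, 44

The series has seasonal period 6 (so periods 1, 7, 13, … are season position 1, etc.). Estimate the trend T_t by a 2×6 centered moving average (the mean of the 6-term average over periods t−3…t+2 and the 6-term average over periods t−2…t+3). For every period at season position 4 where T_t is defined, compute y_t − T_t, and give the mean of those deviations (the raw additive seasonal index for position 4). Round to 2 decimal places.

Season position 4 occurs at t = 4, 10 (where T_t is defined).
t=4: T_4 = 68.5833; y_4 − T_4 = 77 − 68.5833 = 8.4167
t=10: T_10 = 62.3333; y_10 − T_10 = 71 − 62.3333 = 8.6667
Mean deviation: (8.4167 + 8.6667) / 2 = 8.54

8.54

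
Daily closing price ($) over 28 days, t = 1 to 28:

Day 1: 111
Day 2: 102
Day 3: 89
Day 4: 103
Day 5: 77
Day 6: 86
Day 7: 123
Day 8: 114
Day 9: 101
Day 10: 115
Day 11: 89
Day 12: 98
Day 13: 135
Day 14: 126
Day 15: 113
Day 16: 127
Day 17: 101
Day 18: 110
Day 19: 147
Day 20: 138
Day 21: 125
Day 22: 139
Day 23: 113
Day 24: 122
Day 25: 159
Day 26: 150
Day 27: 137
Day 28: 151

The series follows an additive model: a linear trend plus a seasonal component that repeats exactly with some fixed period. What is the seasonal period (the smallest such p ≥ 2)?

6

First differences y_{t+1} − y_t: -9, -13, 14, -26, 9, 37, -9, -13, 14, -26, 9, 37, -9, -13, …
The difference pattern repeats every 6 terms and not for any smaller step, so p = 6.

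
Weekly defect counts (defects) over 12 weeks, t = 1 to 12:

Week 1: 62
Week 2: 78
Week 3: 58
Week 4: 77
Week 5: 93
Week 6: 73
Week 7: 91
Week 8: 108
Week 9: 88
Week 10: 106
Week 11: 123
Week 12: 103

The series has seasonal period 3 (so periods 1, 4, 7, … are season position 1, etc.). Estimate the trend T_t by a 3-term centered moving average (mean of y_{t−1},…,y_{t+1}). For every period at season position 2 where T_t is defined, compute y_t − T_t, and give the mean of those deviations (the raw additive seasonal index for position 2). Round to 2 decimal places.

12.17

Season position 2 occurs at t = 2, 5, 8, 11 (where T_t is defined).
t=2: T_2 = 66.0000; y_2 − T_2 = 78 − 66.0000 = 12.0000
t=5: T_5 = 81.0000; y_5 − T_5 = 93 − 81.0000 = 12.0000
t=8: T_8 = 95.6667; y_8 − T_8 = 108 − 95.6667 = 12.3333
t=11: T_11 = 110.6667; y_11 − T_11 = 123 − 110.6667 = 12.3333
Mean deviation: (12.0000 + 12.0000 + 12.3333 + 12.3333) / 4 = 12.17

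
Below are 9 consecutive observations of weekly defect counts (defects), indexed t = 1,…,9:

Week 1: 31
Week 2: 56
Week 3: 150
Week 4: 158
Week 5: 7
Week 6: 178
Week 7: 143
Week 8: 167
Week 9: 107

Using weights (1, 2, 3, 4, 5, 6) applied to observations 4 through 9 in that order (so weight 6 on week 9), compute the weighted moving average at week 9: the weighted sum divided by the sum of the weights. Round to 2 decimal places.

131.19

Weighted sum: 1·158 + 2·7 + 3·178 + 4·143 + 5·167 + 6·107 = 158 + 14 + 534 + 572 + 835 + 642 = 2755
Weight total: 1 + 2 + 3 + 4 + 5 + 6 = 21
WMA = 2755 / 21 = 131.19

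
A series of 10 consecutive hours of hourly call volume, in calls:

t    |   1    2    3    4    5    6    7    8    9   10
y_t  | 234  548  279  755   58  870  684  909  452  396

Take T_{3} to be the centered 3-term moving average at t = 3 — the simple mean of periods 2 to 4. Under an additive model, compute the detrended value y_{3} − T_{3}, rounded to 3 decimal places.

Trend T_3 = (548 + 279 + 755) / 3 = 1582/3 = 527.33333
Detrended value: 279 − 527.33333 = -248.333

-248.333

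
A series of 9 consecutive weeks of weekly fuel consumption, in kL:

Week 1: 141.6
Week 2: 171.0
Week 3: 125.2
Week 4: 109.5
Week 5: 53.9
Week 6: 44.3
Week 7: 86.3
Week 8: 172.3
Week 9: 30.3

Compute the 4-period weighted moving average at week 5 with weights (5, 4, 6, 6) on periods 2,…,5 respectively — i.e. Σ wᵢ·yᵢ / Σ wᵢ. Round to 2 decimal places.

Weighted sum: 5·171.0 + 4·125.2 + 6·109.5 + 6·53.9 = 855.0 + 500.8 + 657.0 + 323.4 = 2336.2
Weight total: 5 + 4 + 6 + 6 = 21
WMA = 2336.2 / 21 = 111.25

111.25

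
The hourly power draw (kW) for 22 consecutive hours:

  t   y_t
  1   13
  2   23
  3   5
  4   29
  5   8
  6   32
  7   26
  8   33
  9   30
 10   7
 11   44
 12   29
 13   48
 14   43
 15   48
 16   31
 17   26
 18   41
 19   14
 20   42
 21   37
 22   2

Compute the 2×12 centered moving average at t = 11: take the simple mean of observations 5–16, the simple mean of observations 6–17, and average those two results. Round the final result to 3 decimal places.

Sum over 5–16: 8 + 32 + 26 + 33 + 30 + 7 + 44 + 29 + 48 + 43 + 48 + 31 = 379
Sum over 6–17: 32 + 26 + 33 + 30 + 7 + 44 + 29 + 48 + 43 + 48 + 31 + 26 = 397
CMA at t=11 = (379 + 397) / (2·12) = 776 / 24 = 32.333

32.333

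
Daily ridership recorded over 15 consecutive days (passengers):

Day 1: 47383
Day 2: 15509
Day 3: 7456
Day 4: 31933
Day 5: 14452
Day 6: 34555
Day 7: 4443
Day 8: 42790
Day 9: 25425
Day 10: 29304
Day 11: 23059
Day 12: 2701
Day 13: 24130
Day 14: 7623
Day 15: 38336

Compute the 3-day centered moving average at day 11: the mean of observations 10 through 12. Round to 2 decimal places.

18354.67

Sum of periods 10–12: 29304 + 23059 + 2701 = 55064
Divide by 3: 55064 / 3 = 18354.67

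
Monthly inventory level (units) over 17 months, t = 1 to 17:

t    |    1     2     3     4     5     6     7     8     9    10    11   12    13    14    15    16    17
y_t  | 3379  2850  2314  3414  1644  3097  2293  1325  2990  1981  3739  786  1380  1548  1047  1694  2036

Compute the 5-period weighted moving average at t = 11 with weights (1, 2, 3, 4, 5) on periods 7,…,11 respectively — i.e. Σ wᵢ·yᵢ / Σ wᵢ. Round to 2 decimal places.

2702.13

Weighted sum: 1·2293 + 2·1325 + 3·2990 + 4·1981 + 5·3739 = 2293 + 2650 + 8970 + 7924 + 18695 = 40532
Weight total: 1 + 2 + 3 + 4 + 5 = 15
WMA = 40532 / 15 = 2702.13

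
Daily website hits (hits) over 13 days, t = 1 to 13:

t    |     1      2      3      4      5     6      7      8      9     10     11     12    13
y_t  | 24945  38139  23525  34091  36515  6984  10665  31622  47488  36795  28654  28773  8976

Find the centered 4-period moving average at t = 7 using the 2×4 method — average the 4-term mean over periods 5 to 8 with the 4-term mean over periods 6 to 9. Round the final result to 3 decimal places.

Sum over 5–8: 36515 + 6984 + 10665 + 31622 = 85786
Sum over 6–9: 6984 + 10665 + 31622 + 47488 = 96759
CMA at t=7 = (85786 + 96759) / (2·4) = 182545 / 8 = 22818.125

22818.125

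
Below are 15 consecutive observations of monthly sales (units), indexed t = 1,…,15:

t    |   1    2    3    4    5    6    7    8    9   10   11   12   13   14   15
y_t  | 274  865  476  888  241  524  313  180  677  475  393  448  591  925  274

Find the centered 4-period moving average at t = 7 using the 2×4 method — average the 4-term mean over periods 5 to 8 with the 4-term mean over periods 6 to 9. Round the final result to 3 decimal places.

Sum over 5–8: 241 + 524 + 313 + 180 = 1258
Sum over 6–9: 524 + 313 + 180 + 677 = 1694
CMA at t=7 = (1258 + 1694) / (2·4) = 2952 / 8 = 369.000

369.000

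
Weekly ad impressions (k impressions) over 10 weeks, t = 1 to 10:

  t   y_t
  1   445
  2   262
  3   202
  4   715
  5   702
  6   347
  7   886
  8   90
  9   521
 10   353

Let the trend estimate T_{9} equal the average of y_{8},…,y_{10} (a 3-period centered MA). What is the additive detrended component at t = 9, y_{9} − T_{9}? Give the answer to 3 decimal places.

Trend T_9 = (90 + 521 + 353) / 3 = 964/3 = 321.33333
Detrended value: 521 − 321.33333 = 199.667

199.667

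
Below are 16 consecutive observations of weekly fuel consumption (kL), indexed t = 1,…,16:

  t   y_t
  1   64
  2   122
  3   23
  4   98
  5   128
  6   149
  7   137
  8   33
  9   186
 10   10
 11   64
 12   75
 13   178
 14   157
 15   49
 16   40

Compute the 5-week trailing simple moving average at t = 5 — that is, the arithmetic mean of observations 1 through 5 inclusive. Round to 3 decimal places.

Sum of periods 1–5: 64 + 122 + 23 + 98 + 128 = 435
Divide by 5: 435 / 5 = 87.000

87.000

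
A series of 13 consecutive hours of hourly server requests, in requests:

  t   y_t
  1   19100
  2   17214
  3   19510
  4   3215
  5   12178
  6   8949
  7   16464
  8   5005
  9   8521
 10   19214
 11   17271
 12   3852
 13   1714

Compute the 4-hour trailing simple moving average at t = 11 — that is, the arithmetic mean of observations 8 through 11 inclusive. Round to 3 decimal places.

12502.750

Sum of periods 8–11: 5005 + 8521 + 19214 + 17271 = 50011
Divide by 4: 50011 / 4 = 12502.750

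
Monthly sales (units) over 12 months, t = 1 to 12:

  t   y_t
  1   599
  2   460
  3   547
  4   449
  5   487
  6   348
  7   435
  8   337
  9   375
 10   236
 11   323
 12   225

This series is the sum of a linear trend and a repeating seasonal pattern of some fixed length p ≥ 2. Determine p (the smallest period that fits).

4

First differences y_{t+1} − y_t: -139, 87, -98, 38, -139, 87, -98, 38, -139, 87, …
The difference pattern repeats every 4 terms and not for any smaller step, so p = 4.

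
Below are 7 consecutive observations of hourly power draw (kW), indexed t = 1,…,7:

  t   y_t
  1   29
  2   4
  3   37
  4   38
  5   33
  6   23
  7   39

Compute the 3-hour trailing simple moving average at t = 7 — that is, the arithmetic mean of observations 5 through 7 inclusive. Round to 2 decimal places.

Sum of periods 5–7: 33 + 23 + 39 = 95
Divide by 3: 95 / 3 = 31.67

31.67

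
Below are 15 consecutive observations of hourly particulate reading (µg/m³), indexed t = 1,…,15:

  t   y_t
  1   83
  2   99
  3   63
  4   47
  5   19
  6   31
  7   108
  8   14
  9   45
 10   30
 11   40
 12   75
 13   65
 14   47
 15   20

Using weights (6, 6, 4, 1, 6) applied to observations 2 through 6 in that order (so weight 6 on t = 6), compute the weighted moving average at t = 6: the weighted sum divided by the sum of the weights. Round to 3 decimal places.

Weighted sum: 6·99 + 6·63 + 4·47 + 1·19 + 6·31 = 594 + 378 + 188 + 19 + 186 = 1365
Weight total: 6 + 6 + 4 + 1 + 6 = 23
WMA = 1365 / 23 = 59.348

59.348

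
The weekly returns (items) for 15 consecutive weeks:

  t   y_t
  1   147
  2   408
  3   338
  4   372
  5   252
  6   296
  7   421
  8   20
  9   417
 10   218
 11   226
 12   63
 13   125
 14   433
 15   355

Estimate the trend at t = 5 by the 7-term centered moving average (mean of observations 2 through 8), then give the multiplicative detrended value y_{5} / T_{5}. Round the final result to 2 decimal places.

0.84

Trend T_5 = (408 + 338 + 372 + 252 + 296 + 421 + 20) / 7 = 2107/7 = 301.0000
Ratio to trend: 252 / 301.0000 = 0.84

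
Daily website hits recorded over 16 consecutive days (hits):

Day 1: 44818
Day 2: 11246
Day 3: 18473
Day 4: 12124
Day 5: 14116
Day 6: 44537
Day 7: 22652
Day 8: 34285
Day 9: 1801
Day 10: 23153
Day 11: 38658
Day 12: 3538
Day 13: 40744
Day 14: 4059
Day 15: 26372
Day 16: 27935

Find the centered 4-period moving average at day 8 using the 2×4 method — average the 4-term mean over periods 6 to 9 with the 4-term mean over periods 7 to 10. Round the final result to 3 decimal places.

Sum over 6–9: 44537 + 22652 + 34285 + 1801 = 103275
Sum over 7–10: 22652 + 34285 + 1801 + 23153 = 81891
CMA at t=8 = (103275 + 81891) / (2·4) = 185166 / 8 = 23145.750

23145.750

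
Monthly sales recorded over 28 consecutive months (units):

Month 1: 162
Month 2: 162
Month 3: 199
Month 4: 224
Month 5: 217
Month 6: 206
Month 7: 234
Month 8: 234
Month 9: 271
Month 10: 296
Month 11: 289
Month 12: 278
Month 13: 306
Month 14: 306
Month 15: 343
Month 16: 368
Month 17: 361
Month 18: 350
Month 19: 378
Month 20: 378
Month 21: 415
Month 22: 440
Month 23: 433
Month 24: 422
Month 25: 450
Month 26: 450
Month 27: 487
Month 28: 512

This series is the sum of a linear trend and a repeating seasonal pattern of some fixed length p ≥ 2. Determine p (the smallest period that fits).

First differences y_{t+1} − y_t: 0, 37, 25, -7, -11, 28, 0, 37, 25, -7, -11, 28, 0, 37, …
The difference pattern repeats every 6 terms and not for any smaller step, so p = 6.

6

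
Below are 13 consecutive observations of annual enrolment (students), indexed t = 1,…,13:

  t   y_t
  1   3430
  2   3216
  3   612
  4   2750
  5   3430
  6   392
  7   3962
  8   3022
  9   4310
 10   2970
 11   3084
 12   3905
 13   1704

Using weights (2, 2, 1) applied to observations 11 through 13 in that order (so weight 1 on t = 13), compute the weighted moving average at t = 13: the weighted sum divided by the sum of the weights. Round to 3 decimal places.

3136.400

Weighted sum: 2·3084 + 2·3905 + 1·1704 = 6168 + 7810 + 1704 = 15682
Weight total: 2 + 2 + 1 = 5
WMA = 15682 / 5 = 3136.400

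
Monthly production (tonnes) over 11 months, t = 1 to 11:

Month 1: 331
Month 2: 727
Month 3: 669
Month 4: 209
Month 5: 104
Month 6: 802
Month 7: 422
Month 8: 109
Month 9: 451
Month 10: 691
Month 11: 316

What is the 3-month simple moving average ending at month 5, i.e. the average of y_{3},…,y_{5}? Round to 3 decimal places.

Sum of periods 3–5: 669 + 209 + 104 = 982
Divide by 3: 982 / 3 = 327.333

327.333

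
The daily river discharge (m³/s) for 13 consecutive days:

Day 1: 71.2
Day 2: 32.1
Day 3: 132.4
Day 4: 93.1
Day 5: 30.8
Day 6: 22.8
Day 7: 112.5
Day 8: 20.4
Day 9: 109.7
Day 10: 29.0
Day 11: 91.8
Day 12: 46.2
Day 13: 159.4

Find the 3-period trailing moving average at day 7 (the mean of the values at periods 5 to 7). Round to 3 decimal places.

Sum of periods 5–7: 30.8 + 22.8 + 112.5 = 166.1
Divide by 3: 166.1 / 3 = 55.367

55.367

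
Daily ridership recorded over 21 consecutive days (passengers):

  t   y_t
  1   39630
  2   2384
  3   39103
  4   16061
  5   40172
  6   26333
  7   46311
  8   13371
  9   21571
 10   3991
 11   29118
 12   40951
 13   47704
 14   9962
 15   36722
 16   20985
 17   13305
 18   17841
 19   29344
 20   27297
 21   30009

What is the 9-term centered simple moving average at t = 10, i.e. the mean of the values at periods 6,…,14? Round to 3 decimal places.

26590.222

Sum of periods 6–14: 26333 + 46311 + 13371 + 21571 + 3991 + 29118 + 40951 + 47704 + 9962 = 239312
Divide by 9: 239312 / 9 = 26590.222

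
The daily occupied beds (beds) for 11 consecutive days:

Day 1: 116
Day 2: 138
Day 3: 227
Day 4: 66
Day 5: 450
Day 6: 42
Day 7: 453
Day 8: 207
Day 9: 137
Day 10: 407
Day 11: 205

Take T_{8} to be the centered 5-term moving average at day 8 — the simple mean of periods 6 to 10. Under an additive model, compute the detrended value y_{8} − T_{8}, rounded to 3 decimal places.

-42.200

Trend T_8 = (42 + 453 + 207 + 137 + 407) / 5 = 1246/5 = 249.20000
Detrended value: 207 − 249.20000 = -42.200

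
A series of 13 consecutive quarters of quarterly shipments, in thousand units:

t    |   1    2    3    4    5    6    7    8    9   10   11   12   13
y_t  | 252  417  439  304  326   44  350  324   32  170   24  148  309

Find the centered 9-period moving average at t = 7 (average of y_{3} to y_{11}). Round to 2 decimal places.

Sum of periods 3–11: 439 + 304 + 326 + 44 + 350 + 324 + 32 + 170 + 24 = 2013
Divide by 9: 2013 / 9 = 223.67

223.67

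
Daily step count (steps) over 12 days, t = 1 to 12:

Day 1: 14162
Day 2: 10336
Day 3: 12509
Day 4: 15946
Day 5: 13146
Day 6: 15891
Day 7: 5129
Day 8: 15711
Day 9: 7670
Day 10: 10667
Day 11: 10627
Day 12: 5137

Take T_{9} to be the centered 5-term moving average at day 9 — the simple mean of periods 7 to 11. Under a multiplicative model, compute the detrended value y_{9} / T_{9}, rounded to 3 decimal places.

0.770

Trend T_9 = (5129 + 15711 + 7670 + 10667 + 10627) / 5 = 49804/5 = 9960.80000
Ratio to trend: 7670 / 9960.80000 = 0.770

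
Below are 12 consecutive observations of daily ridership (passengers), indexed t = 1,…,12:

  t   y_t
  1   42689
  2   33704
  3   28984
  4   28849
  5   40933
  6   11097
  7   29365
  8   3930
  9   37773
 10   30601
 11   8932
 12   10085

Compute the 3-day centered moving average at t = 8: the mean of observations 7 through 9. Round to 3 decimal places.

23689.333

Sum of periods 7–9: 29365 + 3930 + 37773 = 71068
Divide by 3: 71068 / 3 = 23689.333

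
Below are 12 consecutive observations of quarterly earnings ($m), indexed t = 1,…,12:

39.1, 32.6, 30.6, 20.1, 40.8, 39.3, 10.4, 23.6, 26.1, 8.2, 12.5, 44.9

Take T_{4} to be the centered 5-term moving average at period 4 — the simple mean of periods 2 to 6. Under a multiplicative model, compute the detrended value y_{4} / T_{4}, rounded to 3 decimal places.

Trend T_4 = (32.6 + 30.6 + 20.1 + 40.8 + 39.3) / 5 = 163.4/5 = 32.68000
Ratio to trend: 20.1 / 32.68000 = 0.615

0.615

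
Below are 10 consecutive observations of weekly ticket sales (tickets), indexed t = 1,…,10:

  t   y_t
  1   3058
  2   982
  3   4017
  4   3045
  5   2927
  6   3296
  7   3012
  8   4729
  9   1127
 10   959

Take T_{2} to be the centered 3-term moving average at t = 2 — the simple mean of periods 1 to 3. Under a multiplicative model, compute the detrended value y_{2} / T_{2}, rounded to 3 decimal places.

Trend T_2 = (3058 + 982 + 4017) / 3 = 8057/3 = 2685.66667
Ratio to trend: 982 / 2685.66667 = 0.366

0.366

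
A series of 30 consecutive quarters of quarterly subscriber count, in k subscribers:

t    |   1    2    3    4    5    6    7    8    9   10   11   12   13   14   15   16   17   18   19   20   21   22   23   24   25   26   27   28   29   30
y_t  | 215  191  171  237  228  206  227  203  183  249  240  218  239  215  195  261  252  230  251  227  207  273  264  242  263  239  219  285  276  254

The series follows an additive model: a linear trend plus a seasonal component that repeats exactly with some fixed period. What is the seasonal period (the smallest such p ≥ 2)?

First differences y_{t+1} − y_t: -24, -20, 66, -9, -22, 21, -24, -20, 66, -9, -22, 21, -24, -20, …
The difference pattern repeats every 6 terms and not for any smaller step, so p = 6.

6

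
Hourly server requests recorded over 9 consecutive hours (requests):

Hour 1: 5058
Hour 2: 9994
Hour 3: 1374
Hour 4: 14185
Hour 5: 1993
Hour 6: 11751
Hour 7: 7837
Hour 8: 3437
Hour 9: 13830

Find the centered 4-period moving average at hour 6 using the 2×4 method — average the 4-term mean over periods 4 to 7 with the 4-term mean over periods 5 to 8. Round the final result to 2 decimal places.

7598.00

Sum over 4–7: 14185 + 1993 + 11751 + 7837 = 35766
Sum over 5–8: 1993 + 11751 + 7837 + 3437 = 25018
CMA at t=6 = (35766 + 25018) / (2·4) = 60784 / 8 = 7598.00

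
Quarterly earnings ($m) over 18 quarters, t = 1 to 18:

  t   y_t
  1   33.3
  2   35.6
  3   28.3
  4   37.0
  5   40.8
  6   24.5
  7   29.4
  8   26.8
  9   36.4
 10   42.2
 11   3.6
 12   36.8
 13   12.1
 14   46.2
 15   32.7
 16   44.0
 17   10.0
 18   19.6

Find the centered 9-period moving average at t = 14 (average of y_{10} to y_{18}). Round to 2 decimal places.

Sum of periods 10–18: 42.2 + 3.6 + 36.8 + 12.1 + 46.2 + 32.7 + 44.0 + 10.0 + 19.6 = 247.2
Divide by 9: 247.2 / 9 = 27.47

27.47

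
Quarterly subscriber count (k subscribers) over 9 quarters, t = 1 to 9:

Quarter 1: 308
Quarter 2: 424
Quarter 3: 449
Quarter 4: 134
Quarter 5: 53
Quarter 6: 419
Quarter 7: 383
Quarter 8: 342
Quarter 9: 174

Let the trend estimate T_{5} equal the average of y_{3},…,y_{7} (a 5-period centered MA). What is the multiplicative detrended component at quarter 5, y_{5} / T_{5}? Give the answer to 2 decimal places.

Trend T_5 = (449 + 134 + 53 + 419 + 383) / 5 = 1438/5 = 287.6000
Ratio to trend: 53 / 287.6000 = 0.18

0.18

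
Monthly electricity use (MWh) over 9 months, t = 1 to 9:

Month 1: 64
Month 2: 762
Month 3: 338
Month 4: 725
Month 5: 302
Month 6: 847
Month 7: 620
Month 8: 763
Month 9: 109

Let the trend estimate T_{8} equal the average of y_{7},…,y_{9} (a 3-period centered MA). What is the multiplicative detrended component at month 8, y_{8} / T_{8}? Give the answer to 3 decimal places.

1.534

Trend T_8 = (620 + 763 + 109) / 3 = 1492/3 = 497.33333
Ratio to trend: 763 / 497.33333 = 1.534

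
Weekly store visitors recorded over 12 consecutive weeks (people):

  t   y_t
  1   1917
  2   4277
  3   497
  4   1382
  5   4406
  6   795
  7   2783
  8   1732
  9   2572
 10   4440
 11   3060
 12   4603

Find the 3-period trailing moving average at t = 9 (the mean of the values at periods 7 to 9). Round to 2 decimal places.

2362.33

Sum of periods 7–9: 2783 + 1732 + 2572 = 7087
Divide by 3: 7087 / 3 = 2362.33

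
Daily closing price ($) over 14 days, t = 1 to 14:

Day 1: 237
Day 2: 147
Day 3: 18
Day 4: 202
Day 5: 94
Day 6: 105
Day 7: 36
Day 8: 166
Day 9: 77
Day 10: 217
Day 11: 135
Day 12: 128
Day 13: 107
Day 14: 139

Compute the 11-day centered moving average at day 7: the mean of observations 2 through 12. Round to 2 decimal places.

120.45

Sum of periods 2–12: 147 + 18 + 202 + 94 + 105 + 36 + 166 + 77 + 217 + 135 + 128 = 1325
Divide by 11: 1325 / 11 = 120.45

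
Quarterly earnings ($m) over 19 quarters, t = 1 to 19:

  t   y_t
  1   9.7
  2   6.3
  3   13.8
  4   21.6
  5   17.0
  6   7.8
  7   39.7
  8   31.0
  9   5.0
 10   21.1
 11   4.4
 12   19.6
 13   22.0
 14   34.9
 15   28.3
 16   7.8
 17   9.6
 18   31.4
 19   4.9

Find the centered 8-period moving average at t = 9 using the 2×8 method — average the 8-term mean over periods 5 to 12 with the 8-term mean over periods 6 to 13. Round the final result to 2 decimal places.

Sum over 5–12: 17.0 + 7.8 + 39.7 + 31.0 + 5.0 + 21.1 + 4.4 + 19.6 = 145.6
Sum over 6–13: 7.8 + 39.7 + 31.0 + 5.0 + 21.1 + 4.4 + 19.6 + 22.0 = 150.6
CMA at t=9 = (145.6 + 150.6) / (2·8) = 296.2 / 16 = 18.51

18.51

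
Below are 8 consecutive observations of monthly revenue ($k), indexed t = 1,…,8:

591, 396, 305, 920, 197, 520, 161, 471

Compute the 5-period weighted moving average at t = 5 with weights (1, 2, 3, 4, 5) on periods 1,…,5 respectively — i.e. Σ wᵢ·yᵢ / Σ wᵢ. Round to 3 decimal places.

464.200

Weighted sum: 1·591 + 2·396 + 3·305 + 4·920 + 5·197 = 591 + 792 + 915 + 3680 + 985 = 6963
Weight total: 1 + 2 + 3 + 4 + 5 = 15
WMA = 6963 / 15 = 464.200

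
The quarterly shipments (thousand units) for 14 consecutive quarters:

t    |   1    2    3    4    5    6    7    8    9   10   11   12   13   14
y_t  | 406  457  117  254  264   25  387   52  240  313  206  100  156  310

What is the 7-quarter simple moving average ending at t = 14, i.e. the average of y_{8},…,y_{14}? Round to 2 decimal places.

196.71

Sum of periods 8–14: 52 + 240 + 313 + 206 + 100 + 156 + 310 = 1377
Divide by 7: 1377 / 7 = 196.71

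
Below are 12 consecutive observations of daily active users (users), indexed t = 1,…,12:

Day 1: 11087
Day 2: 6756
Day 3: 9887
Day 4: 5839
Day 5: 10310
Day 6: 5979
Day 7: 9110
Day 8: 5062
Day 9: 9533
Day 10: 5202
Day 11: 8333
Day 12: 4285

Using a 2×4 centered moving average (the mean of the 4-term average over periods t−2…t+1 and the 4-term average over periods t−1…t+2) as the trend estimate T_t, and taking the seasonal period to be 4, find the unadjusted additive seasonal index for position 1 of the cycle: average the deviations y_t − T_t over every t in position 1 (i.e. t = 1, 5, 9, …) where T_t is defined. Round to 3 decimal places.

2403.375

Season position 1 occurs at t = 5, 9 (where T_t is defined).
t=5: T_5 = 7906.62500; y_5 − T_5 = 10310 − 7906.62500 = 2403.37500
t=9: T_9 = 7129.62500; y_9 − T_9 = 9533 − 7129.62500 = 2403.37500
Mean deviation: (2403.37500 + 2403.37500) / 2 = 2403.375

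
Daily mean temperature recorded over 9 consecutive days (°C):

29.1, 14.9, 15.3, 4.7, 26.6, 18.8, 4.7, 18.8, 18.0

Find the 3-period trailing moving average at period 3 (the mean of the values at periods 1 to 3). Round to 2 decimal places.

Sum of periods 1–3: 29.1 + 14.9 + 15.3 = 59.3
Divide by 3: 59.3 / 3 = 19.77

19.77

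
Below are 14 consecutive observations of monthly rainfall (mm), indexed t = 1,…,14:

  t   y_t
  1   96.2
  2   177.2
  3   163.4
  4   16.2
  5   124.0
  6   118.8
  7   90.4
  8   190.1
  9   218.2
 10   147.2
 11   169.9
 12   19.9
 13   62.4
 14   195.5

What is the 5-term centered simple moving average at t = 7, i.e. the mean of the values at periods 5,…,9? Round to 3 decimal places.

148.300

Sum of periods 5–9: 124.0 + 118.8 + 90.4 + 190.1 + 218.2 = 741.5
Divide by 5: 741.5 / 5 = 148.300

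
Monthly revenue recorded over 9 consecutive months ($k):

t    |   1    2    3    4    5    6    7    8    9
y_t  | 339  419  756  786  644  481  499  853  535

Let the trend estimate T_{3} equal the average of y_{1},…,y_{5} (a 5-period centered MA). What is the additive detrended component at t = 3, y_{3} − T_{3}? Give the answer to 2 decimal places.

167.20

Trend T_3 = (339 + 419 + 756 + 786 + 644) / 5 = 2944/5 = 588.8000
Detrended value: 756 − 588.8000 = 167.20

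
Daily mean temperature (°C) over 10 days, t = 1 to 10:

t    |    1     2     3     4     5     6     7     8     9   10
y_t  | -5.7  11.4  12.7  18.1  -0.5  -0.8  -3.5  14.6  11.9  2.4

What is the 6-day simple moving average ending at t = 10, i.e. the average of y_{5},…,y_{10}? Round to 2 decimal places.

4.02

Sum of periods 5–10: (-0.5) + (-0.8) + (-3.5) + 14.6 + 11.9 + 2.4 = 24.1
Divide by 6: 24.1 / 6 = 4.02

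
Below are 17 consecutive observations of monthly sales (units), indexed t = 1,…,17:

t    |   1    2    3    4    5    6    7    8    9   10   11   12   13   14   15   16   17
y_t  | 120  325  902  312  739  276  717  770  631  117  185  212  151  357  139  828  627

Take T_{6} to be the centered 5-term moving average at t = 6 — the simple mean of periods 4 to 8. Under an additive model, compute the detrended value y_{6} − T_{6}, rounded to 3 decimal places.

-286.800

Trend T_6 = (312 + 739 + 276 + 717 + 770) / 5 = 2814/5 = 562.80000
Detrended value: 276 − 562.80000 = -286.800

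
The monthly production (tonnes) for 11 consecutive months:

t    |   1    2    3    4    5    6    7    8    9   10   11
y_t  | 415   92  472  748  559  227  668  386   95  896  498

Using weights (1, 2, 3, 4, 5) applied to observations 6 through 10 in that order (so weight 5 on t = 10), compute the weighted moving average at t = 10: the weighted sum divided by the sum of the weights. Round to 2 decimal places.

Weighted sum: 1·227 + 2·668 + 3·386 + 4·95 + 5·896 = 227 + 1336 + 1158 + 380 + 4480 = 7581
Weight total: 1 + 2 + 3 + 4 + 5 = 15
WMA = 7581 / 15 = 505.40

505.40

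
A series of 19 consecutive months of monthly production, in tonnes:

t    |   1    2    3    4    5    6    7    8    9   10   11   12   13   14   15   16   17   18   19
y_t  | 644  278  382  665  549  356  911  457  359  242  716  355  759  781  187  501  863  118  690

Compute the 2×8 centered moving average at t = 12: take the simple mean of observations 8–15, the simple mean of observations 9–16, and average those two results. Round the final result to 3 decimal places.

Sum over 8–15: 457 + 359 + 242 + 716 + 355 + 759 + 781 + 187 = 3856
Sum over 9–16: 359 + 242 + 716 + 355 + 759 + 781 + 187 + 501 = 3900
CMA at t=12 = (3856 + 3900) / (2·8) = 7756 / 16 = 484.750

484.750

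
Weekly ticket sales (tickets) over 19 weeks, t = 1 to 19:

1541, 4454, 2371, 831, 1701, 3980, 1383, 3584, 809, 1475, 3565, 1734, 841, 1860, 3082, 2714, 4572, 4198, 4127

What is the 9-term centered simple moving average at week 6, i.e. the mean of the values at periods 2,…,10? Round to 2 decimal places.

2287.56

Sum of periods 2–10: 4454 + 2371 + 831 + 1701 + 3980 + 1383 + 3584 + 809 + 1475 = 20588
Divide by 9: 20588 / 9 = 2287.56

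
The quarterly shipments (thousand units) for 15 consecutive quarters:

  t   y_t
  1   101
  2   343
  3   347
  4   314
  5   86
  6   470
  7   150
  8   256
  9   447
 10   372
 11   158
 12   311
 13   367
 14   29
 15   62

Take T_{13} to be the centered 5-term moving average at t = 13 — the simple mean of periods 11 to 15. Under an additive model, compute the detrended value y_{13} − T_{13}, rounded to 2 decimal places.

181.60

Trend T_13 = (158 + 311 + 367 + 29 + 62) / 5 = 927/5 = 185.4000
Detrended value: 367 − 185.4000 = 181.60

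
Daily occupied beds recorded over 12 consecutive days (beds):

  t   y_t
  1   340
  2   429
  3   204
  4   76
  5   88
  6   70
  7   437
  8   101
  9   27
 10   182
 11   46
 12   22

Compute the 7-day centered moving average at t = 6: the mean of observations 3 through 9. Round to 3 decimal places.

143.286

Sum of periods 3–9: 204 + 76 + 88 + 70 + 437 + 101 + 27 = 1003
Divide by 7: 1003 / 7 = 143.286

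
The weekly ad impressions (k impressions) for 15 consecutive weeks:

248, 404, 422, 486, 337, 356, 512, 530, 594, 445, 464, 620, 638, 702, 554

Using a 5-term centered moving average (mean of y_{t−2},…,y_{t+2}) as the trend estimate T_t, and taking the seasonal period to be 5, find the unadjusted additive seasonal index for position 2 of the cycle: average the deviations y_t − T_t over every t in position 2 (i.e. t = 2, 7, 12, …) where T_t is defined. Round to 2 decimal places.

46.20

Season position 2 occurs at t = 7, 12 (where T_t is defined).
t=7: T_7 = 465.8000; y_7 − T_7 = 512 − 465.8000 = 46.2000
t=12: T_12 = 573.8000; y_12 − T_12 = 620 − 573.8000 = 46.2000
Mean deviation: (46.2000 + 46.2000) / 2 = 46.20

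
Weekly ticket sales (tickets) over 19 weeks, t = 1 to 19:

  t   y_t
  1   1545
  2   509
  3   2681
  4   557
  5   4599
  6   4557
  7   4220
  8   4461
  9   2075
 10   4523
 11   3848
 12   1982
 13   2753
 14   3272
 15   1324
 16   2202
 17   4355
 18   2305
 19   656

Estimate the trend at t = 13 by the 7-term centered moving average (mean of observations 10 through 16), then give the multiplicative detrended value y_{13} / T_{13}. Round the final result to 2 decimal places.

Trend T_13 = (4523 + 3848 + 1982 + 2753 + 3272 + 1324 + 2202) / 7 = 19904/7 = 2843.4286
Ratio to trend: 2753 / 2843.4286 = 0.97

0.97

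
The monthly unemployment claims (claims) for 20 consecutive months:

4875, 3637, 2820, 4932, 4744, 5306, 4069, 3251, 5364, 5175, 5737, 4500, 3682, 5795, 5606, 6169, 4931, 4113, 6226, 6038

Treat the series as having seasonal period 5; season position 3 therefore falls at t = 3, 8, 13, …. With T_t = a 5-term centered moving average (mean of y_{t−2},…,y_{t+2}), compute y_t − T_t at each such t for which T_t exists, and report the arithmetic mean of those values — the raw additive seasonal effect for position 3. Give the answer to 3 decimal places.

-1382.000

Season position 3 occurs at t = 3, 8, 13, 18 (where T_t is defined).
t=3: T_3 = 4201.60000; y_3 − T_3 = 2820 − 4201.60000 = -1381.60000
t=8: T_8 = 4633.00000; y_8 − T_8 = 3251 − 4633.00000 = -1382.00000
t=13: T_13 = 5064.00000; y_13 − T_13 = 3682 − 5064.00000 = -1382.00000
t=18: T_18 = 5495.40000; y_18 − T_18 = 4113 − 5495.40000 = -1382.40000
Mean deviation: (-1381.60000 + -1382.00000 + -1382.00000 + -1382.40000) / 4 = -1382.000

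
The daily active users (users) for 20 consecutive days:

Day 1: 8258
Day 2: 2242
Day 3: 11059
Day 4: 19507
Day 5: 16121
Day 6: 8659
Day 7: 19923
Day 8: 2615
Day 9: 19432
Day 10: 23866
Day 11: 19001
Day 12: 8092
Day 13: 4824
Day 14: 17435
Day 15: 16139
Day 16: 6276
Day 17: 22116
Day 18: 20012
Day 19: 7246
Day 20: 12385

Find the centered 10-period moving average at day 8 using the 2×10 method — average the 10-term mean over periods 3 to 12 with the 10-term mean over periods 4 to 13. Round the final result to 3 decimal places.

Sum over 3–12: 11059 + 19507 + 16121 + 8659 + 19923 + 2615 + 19432 + 23866 + 19001 + 8092 = 148275
Sum over 4–13: 19507 + 16121 + 8659 + 19923 + 2615 + 19432 + 23866 + 19001 + 8092 + 4824 = 142040
CMA at t=8 = (148275 + 142040) / (2·10) = 290315 / 20 = 14515.750

14515.750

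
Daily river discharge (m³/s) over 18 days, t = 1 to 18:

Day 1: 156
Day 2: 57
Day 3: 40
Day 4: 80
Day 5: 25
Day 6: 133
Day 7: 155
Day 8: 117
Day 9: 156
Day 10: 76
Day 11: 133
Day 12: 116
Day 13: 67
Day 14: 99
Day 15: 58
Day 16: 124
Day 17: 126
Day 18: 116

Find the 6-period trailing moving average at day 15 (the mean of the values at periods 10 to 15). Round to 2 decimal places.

91.50

Sum of periods 10–15: 76 + 133 + 116 + 67 + 99 + 58 = 549
Divide by 6: 549 / 6 = 91.50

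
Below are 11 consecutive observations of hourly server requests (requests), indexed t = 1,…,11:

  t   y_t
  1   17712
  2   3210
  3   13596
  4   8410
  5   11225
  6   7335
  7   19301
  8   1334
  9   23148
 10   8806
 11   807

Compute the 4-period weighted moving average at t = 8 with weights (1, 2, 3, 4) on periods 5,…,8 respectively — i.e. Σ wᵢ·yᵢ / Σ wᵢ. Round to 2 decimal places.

8913.40

Weighted sum: 1·11225 + 2·7335 + 3·19301 + 4·1334 = 11225 + 14670 + 57903 + 5336 = 89134
Weight total: 1 + 2 + 3 + 4 = 10
WMA = 89134 / 10 = 8913.40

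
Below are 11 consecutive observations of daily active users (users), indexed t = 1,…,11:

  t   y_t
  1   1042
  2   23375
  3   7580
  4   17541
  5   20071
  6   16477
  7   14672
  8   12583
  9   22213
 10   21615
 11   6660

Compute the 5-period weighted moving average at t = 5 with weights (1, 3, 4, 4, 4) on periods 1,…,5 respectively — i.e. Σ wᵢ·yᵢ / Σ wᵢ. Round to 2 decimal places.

Weighted sum: 1·1042 + 3·23375 + 4·7580 + 4·17541 + 4·20071 = 1042 + 70125 + 30320 + 70164 + 80284 = 251935
Weight total: 1 + 3 + 4 + 4 + 4 = 16
WMA = 251935 / 16 = 15745.94

15745.94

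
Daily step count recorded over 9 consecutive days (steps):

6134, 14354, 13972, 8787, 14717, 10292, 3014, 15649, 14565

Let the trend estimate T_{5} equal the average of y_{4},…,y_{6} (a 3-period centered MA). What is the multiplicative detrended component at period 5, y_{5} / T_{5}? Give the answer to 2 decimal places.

Trend T_5 = (8787 + 14717 + 10292) / 3 = 33796/3 = 11265.3333
Ratio to trend: 14717 / 11265.3333 = 1.31

1.31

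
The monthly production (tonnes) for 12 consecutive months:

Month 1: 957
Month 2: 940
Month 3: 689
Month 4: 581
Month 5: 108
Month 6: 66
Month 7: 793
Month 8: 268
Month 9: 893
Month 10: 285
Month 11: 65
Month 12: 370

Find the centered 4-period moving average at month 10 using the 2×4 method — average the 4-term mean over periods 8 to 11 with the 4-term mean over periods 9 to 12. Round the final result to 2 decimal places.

390.50

Sum over 8–11: 268 + 893 + 285 + 65 = 1511
Sum over 9–12: 893 + 285 + 65 + 370 = 1613
CMA at t=10 = (1511 + 1613) / (2·4) = 3124 / 8 = 390.50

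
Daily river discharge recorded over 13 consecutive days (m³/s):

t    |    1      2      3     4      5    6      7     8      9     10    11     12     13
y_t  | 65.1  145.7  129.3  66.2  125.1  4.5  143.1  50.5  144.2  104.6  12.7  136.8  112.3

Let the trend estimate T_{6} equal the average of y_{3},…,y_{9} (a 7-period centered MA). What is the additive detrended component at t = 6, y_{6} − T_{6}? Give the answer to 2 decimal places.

Trend T_6 = (129.3 + 66.2 + 125.1 + 4.5 + 143.1 + 50.5 + 144.2) / 7 = 662.9/7 = 94.7000
Detrended value: 4.5 − 94.7000 = -90.20

-90.20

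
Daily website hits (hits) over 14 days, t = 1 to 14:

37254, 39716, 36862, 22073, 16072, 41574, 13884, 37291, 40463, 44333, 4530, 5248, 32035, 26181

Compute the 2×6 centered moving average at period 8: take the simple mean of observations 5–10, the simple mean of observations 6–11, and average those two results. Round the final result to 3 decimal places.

31307.667

Sum over 5–10: 16072 + 41574 + 13884 + 37291 + 40463 + 44333 = 193617
Sum over 6–11: 41574 + 13884 + 37291 + 40463 + 44333 + 4530 = 182075
CMA at t=8 = (193617 + 182075) / (2·6) = 375692 / 12 = 31307.667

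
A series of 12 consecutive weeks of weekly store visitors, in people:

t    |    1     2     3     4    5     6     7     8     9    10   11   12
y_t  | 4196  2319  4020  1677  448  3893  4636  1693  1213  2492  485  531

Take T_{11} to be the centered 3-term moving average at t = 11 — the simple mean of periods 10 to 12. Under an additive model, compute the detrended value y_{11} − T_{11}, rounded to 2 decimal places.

-684.33

Trend T_11 = (2492 + 485 + 531) / 3 = 3508/3 = 1169.3333
Detrended value: 485 − 1169.3333 = -684.33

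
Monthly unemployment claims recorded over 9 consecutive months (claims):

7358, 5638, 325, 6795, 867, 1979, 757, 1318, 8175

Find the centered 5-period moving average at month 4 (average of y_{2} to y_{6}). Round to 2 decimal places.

3120.80

Sum of periods 2–6: 5638 + 325 + 6795 + 867 + 1979 = 15604
Divide by 5: 15604 / 5 = 3120.80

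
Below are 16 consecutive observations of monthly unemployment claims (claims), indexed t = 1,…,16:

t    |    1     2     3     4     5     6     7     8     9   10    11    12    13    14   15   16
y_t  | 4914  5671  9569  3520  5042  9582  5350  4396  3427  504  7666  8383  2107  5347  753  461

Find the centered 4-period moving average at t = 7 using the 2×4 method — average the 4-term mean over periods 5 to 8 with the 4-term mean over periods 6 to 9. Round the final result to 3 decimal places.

Sum over 5–8: 5042 + 9582 + 5350 + 4396 = 24370
Sum over 6–9: 9582 + 5350 + 4396 + 3427 = 22755
CMA at t=7 = (24370 + 22755) / (2·4) = 47125 / 8 = 5890.625

5890.625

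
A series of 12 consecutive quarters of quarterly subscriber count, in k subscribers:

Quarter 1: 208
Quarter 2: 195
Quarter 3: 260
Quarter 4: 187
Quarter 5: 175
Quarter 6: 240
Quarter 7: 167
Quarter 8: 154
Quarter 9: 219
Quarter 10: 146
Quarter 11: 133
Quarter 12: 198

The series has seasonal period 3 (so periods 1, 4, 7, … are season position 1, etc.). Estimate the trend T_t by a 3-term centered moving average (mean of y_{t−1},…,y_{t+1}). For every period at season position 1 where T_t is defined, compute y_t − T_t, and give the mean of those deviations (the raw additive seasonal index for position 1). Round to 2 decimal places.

Season position 1 occurs at t = 4, 7, 10 (where T_t is defined).
t=4: T_4 = 207.3333; y_4 − T_4 = 187 − 207.3333 = -20.3333
t=7: T_7 = 187.0000; y_7 − T_7 = 167 − 187.0000 = -20.0000
t=10: T_10 = 166.0000; y_10 − T_10 = 146 − 166.0000 = -20.0000
Mean deviation: (-20.3333 + -20.0000 + -20.0000) / 3 = -20.11

-20.11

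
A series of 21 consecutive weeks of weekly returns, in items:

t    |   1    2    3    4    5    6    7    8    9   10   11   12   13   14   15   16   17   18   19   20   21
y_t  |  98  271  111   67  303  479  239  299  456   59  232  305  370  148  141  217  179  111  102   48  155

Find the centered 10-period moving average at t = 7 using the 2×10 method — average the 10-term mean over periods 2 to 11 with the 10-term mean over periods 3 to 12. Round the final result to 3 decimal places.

Sum over 2–11: 271 + 111 + 67 + 303 + 479 + 239 + 299 + 456 + 59 + 232 = 2516
Sum over 3–12: 111 + 67 + 303 + 479 + 239 + 299 + 456 + 59 + 232 + 305 = 2550
CMA at t=7 = (2516 + 2550) / (2·10) = 5066 / 20 = 253.300

253.300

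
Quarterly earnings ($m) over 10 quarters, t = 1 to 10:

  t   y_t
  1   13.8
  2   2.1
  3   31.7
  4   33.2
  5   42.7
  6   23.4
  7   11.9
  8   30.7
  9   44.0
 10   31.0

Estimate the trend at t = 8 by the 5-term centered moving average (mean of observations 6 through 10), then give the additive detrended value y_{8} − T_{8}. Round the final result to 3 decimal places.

2.500

Trend T_8 = (23.4 + 11.9 + 30.7 + 44.0 + 31.0) / 5 = 141.0/5 = 28.20000
Detrended value: 30.7 − 28.20000 = 2.500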